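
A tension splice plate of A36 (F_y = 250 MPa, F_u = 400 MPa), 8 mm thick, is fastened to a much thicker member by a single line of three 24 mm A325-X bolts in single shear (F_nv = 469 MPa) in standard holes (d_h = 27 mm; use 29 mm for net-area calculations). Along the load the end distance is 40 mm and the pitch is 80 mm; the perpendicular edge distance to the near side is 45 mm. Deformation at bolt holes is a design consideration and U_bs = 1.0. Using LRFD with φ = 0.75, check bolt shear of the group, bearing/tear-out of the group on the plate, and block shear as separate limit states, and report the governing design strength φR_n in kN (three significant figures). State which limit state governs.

253 kN (block shear governs)

Bolt shear: A_b = π·24²/4 = 452.4 mm²; R_n = 469 × 452.4 × 3 × 1 / 1000 = 636.5 kN → 0.75 × 636.5 = 477 kN.
Bearing: edge l_c = 26.5, r_n = 101.8 kN; interior l_c = 53, r_n = 184.3 kN; R_n = 101.8 + 2·184.3 = 470.4 kN → 353 kN.
Block shear: A_gv = 1600, A_nv = 1020, A_nt = 244 mm²; R_n = min(0.6F_uA_nv, 0.6F_yA_gv) + U_bs·F_u·A_nt = 337.6 kN → 253 kN.
Block shear governs: 253 kN.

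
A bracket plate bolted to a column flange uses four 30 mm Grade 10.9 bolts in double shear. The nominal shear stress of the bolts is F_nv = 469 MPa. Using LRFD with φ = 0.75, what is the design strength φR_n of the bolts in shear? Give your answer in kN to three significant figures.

1990 kN

A_b = π × 30² / 4 = 706.9 mm².
R_n = F_nv · A_b · n · n_s = 469 × 706.9 × 4 × 2 / 1000 = 2652 kN.
Design strength φR_n = 0.75 × 2652 = 1990 kN.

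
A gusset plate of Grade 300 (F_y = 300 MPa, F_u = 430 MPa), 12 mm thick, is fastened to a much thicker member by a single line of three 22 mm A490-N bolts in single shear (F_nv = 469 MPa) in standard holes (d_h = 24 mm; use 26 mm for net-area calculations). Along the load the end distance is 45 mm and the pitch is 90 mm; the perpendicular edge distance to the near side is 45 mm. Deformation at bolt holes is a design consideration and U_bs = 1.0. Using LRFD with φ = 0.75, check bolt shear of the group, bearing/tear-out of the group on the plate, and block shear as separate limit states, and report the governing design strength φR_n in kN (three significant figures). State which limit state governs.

Bolt shear: A_b = π·22²/4 = 380.1 mm²; R_n = 469 × 380.1 × 3 × 1 / 1000 = 534.8 kN → 0.75 × 534.8 = 401 kN.
Bearing: edge l_c = 33, r_n = 204.3 kN; interior l_c = 66, r_n = 272.4 kN; R_n = 204.3 + 2·272.4 = 749.2 kN → 562 kN.
Block shear: A_gv = 2700, A_nv = 1920, A_nt = 384 mm²; R_n = min(0.6F_uA_nv, 0.6F_yA_gv) + U_bs·F_u·A_nt = 651.1 kN → 488 kN.
Bolt shear governs: 401 kN.

401 kN (bolt shear governs)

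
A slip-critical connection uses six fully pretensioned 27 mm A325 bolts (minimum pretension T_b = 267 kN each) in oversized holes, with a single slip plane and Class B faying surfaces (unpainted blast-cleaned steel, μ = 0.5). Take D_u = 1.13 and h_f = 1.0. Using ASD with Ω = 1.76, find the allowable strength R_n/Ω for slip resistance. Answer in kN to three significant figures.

514 kN

R_n = μ · D_u · h_f · T_b · n_s · n_b = 0.5 × 1.13 × 1.0 × 267 × 1 × 6 = 905.1 kN.
Allowable strength R_n/Ω = 905.1 / 1.76 = 514 kN.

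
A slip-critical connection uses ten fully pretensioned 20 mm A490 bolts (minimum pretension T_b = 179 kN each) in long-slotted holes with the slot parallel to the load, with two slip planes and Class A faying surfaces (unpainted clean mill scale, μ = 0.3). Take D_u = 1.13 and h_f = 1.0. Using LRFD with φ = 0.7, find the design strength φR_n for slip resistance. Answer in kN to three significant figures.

R_n = μ · D_u · h_f · T_b · n_s · n_b = 0.3 × 1.13 × 1.0 × 179 × 2 × 10 = 1214 kN.
Design strength φR_n = 0.7 × 1214 = 850 kN.

850 kN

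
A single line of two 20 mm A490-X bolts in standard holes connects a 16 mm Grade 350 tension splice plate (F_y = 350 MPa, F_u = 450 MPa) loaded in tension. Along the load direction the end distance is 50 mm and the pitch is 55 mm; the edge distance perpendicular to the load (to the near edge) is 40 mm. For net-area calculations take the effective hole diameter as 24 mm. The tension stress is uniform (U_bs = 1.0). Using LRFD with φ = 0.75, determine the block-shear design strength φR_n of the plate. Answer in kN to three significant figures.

375 kN

Shear plane L_v = 50 + 1·55 = 105 mm; A_gv = 105 × 16 = 1680 mm².
A_nv = (105 − 1.5·24) × 16 = 1104 mm².
A_nt = (40 − 0.5·24) × 16 = 448 mm².
0.6 F_u A_nv = 298.1 kN; 0.6 F_y A_gv = 352.8 kN → shear rupture governs the shear term.
R_n = 298.1 + 1.0 × 450 × 448 / 1000 = 499.7 kN.
Design strength φR_n = 0.75 × 499.7 = 375 kN.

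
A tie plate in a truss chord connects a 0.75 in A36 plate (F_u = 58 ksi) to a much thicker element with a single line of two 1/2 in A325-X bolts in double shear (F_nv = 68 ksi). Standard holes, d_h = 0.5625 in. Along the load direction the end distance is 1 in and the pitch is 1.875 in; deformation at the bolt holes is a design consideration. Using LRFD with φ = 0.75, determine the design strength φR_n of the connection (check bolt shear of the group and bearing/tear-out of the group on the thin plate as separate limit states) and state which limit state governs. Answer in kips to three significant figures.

Bolt shear: A_b = π·0.5²/4 = 0.1963 in²; R_n = 68 × 0.1963 × 2 × 2 = 53.41 kips → 0.75 × 53.41 = 40.1 kips.
Bearing (1.2 l_c t F_u ≤ 2.4 d t F_u): upper limit = 2.4·0.5·0.75·58 = 52.2 kips.
  Edge l_c = 1 − 0.5625/2 = 0.7188 → r_n = 37.52 kips; interior l_c = 1.875 − 0.5625 = 1.312 → r_n = 52.2 kips.
  R_n,bearing = 1·37.52 + 1·52.2 = 89.72 kips → 0.75 × 89.72 = 67.3 kips.
Bolt shear governs: 40.1 kips.

40.1 kips (bolt shear governs)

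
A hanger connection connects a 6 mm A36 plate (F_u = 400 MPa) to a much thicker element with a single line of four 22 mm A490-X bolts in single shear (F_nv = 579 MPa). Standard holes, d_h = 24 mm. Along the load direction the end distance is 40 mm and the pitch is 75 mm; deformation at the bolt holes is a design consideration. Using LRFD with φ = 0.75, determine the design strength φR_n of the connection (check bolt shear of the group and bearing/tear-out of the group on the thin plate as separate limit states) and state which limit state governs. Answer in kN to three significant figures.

346 kN (bearing governs)

Bolt shear: A_b = π·22²/4 = 380.1 mm²; R_n = 579 × 380.1 × 4 × 1 / 1000 = 880.4 kN → 0.75 × 880.4 = 660 kN.
Bearing (1.2 l_c t F_u ≤ 2.4 d t F_u): upper limit = 2.4·22·6·400 / 1000 = 126.7 kN.
  Edge l_c = 40 − 24/2 = 28 → r_n = 80.64 kN; interior l_c = 75 − 24 = 51 → r_n = 126.7 kN.
  R_n,bearing = 1·80.64 + 3·126.7 = 460.8 kN → 0.75 × 460.8 = 346 kN.
Bearing governs: 346 kN.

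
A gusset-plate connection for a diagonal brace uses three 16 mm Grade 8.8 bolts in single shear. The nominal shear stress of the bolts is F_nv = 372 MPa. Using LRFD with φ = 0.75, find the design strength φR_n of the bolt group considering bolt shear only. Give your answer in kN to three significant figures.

168 kN

A_b = π × 16² / 4 = 201.1 mm².
R_n = F_nv · A_b · n · n_s = 372 × 201.1 × 3 × 1 / 1000 = 224.4 kN.
Design strength φR_n = 0.75 × 224.4 = 168 kN.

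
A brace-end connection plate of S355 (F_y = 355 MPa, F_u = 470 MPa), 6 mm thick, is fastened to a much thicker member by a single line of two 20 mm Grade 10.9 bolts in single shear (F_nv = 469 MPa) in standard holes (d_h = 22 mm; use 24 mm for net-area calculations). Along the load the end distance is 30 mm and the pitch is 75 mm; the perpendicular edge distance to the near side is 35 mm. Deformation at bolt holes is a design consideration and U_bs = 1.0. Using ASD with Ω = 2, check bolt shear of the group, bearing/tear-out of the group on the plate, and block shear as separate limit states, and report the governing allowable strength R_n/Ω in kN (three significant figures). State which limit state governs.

Bolt shear: A_b = π·20²/4 = 314.2 mm²; R_n = 469 × 314.2 × 2 × 1 / 1000 = 294.7 kN → 294.7 / 2 = 147 kN.
Bearing: edge l_c = 19, r_n = 64.3 kN; interior l_c = 53, r_n = 135.4 kN; R_n = 64.3 + 1·135.4 = 199.7 kN → 99.8 kN.
Block shear: A_gv = 630, A_nv = 414, A_nt = 138 mm²; R_n = min(0.6F_uA_nv, 0.6F_yA_gv) + U_bs·F_u·A_nt = 181.6 kN → 90.8 kN.
Block shear governs: 90.8 kN.

90.8 kN (block shear governs)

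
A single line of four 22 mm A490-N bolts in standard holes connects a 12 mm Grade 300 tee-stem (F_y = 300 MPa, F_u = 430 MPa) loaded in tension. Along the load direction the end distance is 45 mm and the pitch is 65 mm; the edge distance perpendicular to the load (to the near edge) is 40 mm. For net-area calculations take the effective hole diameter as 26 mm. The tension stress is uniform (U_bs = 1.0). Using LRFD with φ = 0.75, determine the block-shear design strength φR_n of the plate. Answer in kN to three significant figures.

Shear plane L_v = 45 + 3·65 = 240 mm; A_gv = 240 × 12 = 2880 mm².
A_nv = (240 − 3.5·26) × 12 = 1788 mm².
A_nt = (40 − 0.5·26) × 12 = 324 mm².
0.6 F_u A_nv = 461.3 kN; 0.6 F_y A_gv = 518.4 kN → shear rupture governs the shear term.
R_n = 461.3 + 1.0 × 430 × 324 / 1000 = 600.6 kN.
Design strength φR_n = 0.75 × 600.6 = 450 kN.

450 kN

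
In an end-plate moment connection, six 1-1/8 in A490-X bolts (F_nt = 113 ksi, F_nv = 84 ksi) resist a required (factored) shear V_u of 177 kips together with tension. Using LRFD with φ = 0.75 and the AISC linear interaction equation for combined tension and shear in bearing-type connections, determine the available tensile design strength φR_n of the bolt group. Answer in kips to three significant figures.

419 kips

A_b = π·1.125²/4 = 0.994 in²; f_rv = 177 / (6 × 0.994) = 29.68 ksi.
F'_nt = 1.3 F_nt − (F_nt / φF_nv) f_rv = 1.3·113 − (113/(0.75·84))·29.68 = 93.67 ksi, capped at F_nt → F'_nt = 93.67 ksi.
R_n = F'_nt · A_b · n = 93.67 × 0.994 × 6 = 558.7 kips.
Design strength φR_n = 0.75 × 558.7 = 419 kips.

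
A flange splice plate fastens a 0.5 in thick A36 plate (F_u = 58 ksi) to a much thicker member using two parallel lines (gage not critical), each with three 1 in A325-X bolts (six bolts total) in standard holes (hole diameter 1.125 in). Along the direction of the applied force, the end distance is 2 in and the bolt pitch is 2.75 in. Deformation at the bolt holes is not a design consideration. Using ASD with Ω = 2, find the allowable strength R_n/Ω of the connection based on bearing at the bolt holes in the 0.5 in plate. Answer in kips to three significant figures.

Per bolt r_n = 1.5 l_c t F_u ≤ 3.0 d t F_u; upper limit = 3.0 × 1 × 0.5 × 58 = 87 kips.
Edge bolt: l_c = 2 − 1.125/2 = 1.438 in → 1.5 × 1.438 × 0.5 × 58 = 62.53 → r_n = 62.53 kips.
Interior bolts: l_c = 2.75 − 1.125 = 1.625 in → 1.5 × 1.625 × 0.5 × 58 = 70.69 → r_n = 70.69 kips.
R_n = 2 × 62.53 + 4 × 70.69 = 407.8 kips.
Allowable strength R_n/Ω = 407.8 / 2 = 204 kips.

204 kips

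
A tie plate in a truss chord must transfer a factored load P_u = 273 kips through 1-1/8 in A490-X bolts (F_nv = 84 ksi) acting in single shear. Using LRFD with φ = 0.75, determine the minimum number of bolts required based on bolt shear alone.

A_b = π·1.125²/4 = 0.994 in².
Per-bolt design strength φR_n = 0.75 × 84 × 0.994 × 1 = 62.62 kips.
n ≥ 273 / 62.62 = 4.359 → use 5 bolts.

5 bolts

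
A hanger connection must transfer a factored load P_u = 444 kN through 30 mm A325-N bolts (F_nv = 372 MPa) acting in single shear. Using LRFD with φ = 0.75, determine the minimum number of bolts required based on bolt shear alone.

A_b = π·30²/4 = 706.9 mm².
Per-bolt design strength φR_n = 0.75 × 372 × 706.9 × 1 / 1000 = 197.2 kN.
n ≥ 444 / 197.2 = 2.251 → use 3 bolts.

3 bolts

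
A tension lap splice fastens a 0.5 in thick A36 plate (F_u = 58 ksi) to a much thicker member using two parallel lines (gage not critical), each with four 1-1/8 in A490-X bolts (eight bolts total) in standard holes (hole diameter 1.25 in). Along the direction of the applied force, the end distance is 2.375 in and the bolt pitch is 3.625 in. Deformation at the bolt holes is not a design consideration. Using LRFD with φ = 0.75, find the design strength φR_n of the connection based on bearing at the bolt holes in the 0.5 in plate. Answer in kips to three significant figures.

555 kips

Per bolt r_n = 1.5 l_c t F_u ≤ 3.0 d t F_u; upper limit = 3.0 × 1.125 × 0.5 × 58 = 97.88 kips.
Edge bolt: l_c = 2.375 − 1.25/2 = 1.75 in → 1.5 × 1.75 × 0.5 × 58 = 76.12 → r_n = 76.12 kips.
Interior bolts: l_c = 3.625 − 1.25 = 2.375 in → 1.5 × 2.375 × 0.5 × 58 = 103.3 → r_n = 97.88 kips.
R_n = 2 × 76.12 + 6 × 97.88 = 739.5 kips.
Design strength φR_n = 0.75 × 739.5 = 555 kips.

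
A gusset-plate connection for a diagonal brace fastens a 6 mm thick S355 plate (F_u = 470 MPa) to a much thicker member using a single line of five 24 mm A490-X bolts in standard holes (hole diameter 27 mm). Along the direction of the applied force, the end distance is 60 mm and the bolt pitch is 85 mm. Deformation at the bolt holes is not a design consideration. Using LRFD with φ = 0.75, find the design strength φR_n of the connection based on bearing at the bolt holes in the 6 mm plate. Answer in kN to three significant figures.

757 kN

Per bolt r_n = 1.5 l_c t F_u ≤ 3.0 d t F_u; upper limit = 3.0 × 24 × 6 × 470 / 1000 = 203 kN.
Edge bolt: l_c = 60 − 27/2 = 46.5 mm → 1.5 × 46.5 × 6 × 470 / 1000 = 196.7 → r_n = 196.7 kN.
Interior bolts: l_c = 85 − 27 = 58 mm → 1.5 × 58 × 6 × 470 / 1000 = 245.3 → r_n = 203 kN.
R_n = 1 × 196.7 + 4 × 203 = 1009 kN.
Design strength φR_n = 0.75 × 1009 = 757 kN.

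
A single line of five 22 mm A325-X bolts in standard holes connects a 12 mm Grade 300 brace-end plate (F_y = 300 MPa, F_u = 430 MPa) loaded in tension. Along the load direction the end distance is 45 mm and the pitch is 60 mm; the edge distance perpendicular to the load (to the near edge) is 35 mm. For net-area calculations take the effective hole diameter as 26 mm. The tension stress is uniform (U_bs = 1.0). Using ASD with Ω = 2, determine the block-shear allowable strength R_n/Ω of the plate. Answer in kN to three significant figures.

317 kN

Shear plane L_v = 45 + 4·60 = 285 mm; A_gv = 285 × 12 = 3420 mm².
A_nv = (285 − 4.5·26) × 12 = 2016 mm².
A_nt = (35 − 0.5·26) × 12 = 264 mm².
0.6 F_u A_nv = 520.1 kN; 0.6 F_y A_gv = 615.6 kN → shear rupture governs the shear term.
R_n = 520.1 + 1.0 × 430 × 264 / 1000 = 633.6 kN.
Allowable strength R_n/Ω = 633.6 / 2 = 317 kN.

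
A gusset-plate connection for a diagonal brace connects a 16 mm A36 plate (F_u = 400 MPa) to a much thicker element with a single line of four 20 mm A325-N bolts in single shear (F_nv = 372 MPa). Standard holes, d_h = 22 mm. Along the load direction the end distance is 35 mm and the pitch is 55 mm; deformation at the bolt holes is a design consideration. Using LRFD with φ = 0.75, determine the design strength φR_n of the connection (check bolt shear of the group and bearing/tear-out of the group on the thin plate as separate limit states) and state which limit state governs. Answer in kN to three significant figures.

Bolt shear: A_b = π·20²/4 = 314.2 mm²; R_n = 372 × 314.2 × 4 × 1 / 1000 = 467.5 kN → 0.75 × 467.5 = 351 kN.
Bearing (1.2 l_c t F_u ≤ 2.4 d t F_u): upper limit = 2.4·20·16·400 / 1000 = 307.2 kN.
  Edge l_c = 35 − 22/2 = 24 → r_n = 184.3 kN; interior l_c = 55 − 22 = 33 → r_n = 253.4 kN.
  R_n,bearing = 1·184.3 + 3·253.4 = 944.6 kN → 0.75 × 944.6 = 708 kN.
Bolt shear governs: 351 kN.

351 kN (bolt shear governs)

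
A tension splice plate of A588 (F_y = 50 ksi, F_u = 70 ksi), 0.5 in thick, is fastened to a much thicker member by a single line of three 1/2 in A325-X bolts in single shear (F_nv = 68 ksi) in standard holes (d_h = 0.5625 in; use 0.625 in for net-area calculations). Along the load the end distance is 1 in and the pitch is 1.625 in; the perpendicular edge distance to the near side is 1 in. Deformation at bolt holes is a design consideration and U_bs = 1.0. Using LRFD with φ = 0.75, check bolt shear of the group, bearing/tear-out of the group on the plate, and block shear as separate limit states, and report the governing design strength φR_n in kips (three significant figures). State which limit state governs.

30 kips (bolt shear governs)

Bolt shear: A_b = π·0.5²/4 = 0.1963 in²; R_n = 68 × 0.1963 × 3 × 1 = 40.06 kips → 0.75 × 40.06 = 30 kips.
Bearing: edge l_c = 0.7188, r_n = 30.19 kips; interior l_c = 1.062, r_n = 42 kips; R_n = 30.19 + 2·42 = 114.2 kips → 85.6 kips.
Block shear: A_gv = 2.125, A_nv = 1.344, A_nt = 0.3438 in²; R_n = min(0.6F_uA_nv, 0.6F_yA_gv) + U_bs·F_u·A_nt = 80.5 kips → 60.4 kips.
Bolt shear governs: 30 kips.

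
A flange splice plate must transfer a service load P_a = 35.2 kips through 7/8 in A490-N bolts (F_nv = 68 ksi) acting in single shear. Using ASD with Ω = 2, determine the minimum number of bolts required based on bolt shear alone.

2 bolts

A_b = π·0.875²/4 = 0.6013 in².
Per-bolt allowable strength R_n/Ω = 68 × 0.6013 × 1 / 2 = 20.44 kips.
n ≥ 35.2 / 20.44 = 1.722 → use 2 bolts.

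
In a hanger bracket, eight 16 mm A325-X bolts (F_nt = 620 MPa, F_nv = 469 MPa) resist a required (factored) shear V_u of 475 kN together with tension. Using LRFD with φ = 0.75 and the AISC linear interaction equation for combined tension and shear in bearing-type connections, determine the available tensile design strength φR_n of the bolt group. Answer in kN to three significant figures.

A_b = π·16²/4 = 201.1 mm²; f_rv = 475 × 1000 / (8 × 201.1) = 295.3 MPa.
F'_nt = 1.3 F_nt − (F_nt / φF_nv) f_rv = 1.3·620 − (620/(0.75·469))·295.3 = 285.5 MPa, capped at F_nt → F'_nt = 285.5 MPa.
R_n = F'_nt · A_b · n = 285.5 × 201.1 × 8 / 1000 = 459.2 kN.
Design strength φR_n = 0.75 × 459.2 = 344 kN.

344 kN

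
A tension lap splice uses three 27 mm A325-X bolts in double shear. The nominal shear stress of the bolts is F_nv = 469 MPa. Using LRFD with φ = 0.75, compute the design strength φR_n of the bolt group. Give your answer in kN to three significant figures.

1210 kN

A_b = π × 27² / 4 = 572.6 mm².
R_n = F_nv · A_b · n · n_s = 469 × 572.6 × 3 × 2 / 1000 = 1611 kN.
Design strength φR_n = 0.75 × 1611 = 1210 kN.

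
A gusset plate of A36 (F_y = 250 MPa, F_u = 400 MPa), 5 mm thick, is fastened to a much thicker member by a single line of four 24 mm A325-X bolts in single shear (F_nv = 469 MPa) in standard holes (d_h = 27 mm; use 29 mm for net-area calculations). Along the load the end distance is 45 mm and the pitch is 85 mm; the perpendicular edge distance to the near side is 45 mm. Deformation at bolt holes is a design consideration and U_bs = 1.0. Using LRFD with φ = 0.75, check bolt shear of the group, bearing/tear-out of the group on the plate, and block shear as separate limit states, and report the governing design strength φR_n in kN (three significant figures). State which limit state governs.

214 kN (block shear governs)

Bolt shear: A_b = π·24²/4 = 452.4 mm²; R_n = 469 × 452.4 × 4 × 1 / 1000 = 848.7 kN → 0.75 × 848.7 = 637 kN.
Bearing: edge l_c = 31.5, r_n = 75.6 kN; interior l_c = 58, r_n = 115.2 kN; R_n = 75.6 + 3·115.2 = 421.2 kN → 316 kN.
Block shear: A_gv = 1500, A_nv = 992.5, A_nt = 152.5 mm²; R_n = min(0.6F_uA_nv, 0.6F_yA_gv) + U_bs·F_u·A_nt = 286 kN → 214 kN.
Block shear governs: 214 kN.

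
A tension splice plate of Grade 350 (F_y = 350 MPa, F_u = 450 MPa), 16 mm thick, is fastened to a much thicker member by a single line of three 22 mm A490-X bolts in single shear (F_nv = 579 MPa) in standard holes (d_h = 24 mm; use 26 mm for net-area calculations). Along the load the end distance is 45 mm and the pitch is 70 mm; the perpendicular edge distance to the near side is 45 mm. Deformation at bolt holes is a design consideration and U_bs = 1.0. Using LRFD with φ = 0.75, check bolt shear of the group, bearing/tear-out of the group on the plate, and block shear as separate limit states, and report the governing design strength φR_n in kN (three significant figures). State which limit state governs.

495 kN (bolt shear governs)

Bolt shear: A_b = π·22²/4 = 380.1 mm²; R_n = 579 × 380.1 × 3 × 1 / 1000 = 660.3 kN → 0.75 × 660.3 = 495 kN.
Bearing: edge l_c = 33, r_n = 285.1 kN; interior l_c = 46, r_n = 380.2 kN; R_n = 285.1 + 2·380.2 = 1045 kN → 784 kN.
Block shear: A_gv = 2960, A_nv = 1920, A_nt = 512 mm²; R_n = min(0.6F_uA_nv, 0.6F_yA_gv) + U_bs·F_u·A_nt = 748.8 kN → 562 kN.
Bolt shear governs: 495 kN.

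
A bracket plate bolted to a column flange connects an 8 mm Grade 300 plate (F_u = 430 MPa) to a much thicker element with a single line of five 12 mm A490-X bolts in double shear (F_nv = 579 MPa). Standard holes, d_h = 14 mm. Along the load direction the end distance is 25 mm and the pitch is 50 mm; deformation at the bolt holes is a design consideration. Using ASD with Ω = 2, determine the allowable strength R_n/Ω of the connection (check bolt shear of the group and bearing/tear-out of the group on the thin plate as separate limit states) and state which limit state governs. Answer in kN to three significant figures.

Bolt shear: A_b = π·12²/4 = 113.1 mm²; R_n = 579 × 113.1 × 5 × 2 / 1000 = 654.8 kN → 654.8 / 2 = 327 kN.
Bearing (1.2 l_c t F_u ≤ 2.4 d t F_u): upper limit = 2.4·12·8·430 / 1000 = 99.07 kN.
  Edge l_c = 25 − 14/2 = 18 → r_n = 74.3 kN; interior l_c = 50 − 14 = 36 → r_n = 99.07 kN.
  R_n,bearing = 1·74.3 + 4·99.07 = 470.6 kN → 470.6 / 2 = 235 kN.
Bearing governs: 235 kN.

235 kN (bearing governs)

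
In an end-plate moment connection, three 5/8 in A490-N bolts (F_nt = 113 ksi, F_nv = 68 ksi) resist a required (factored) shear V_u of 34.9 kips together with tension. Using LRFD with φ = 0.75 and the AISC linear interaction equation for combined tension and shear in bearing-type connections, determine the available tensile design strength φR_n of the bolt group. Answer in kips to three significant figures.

43.4 kips

A_b = π·0.625²/4 = 0.3068 in²; f_rv = 34.9 / (3 × 0.3068) = 37.92 ksi.
F'_nt = 1.3 F_nt − (F_nt / φF_nv) f_rv = 1.3·113 − (113/(0.75·68))·37.92 = 62.88 ksi, capped at F_nt → F'_nt = 62.88 ksi.
R_n = F'_nt · A_b · n = 62.88 × 0.3068 × 3 = 57.88 kips.
Design strength φR_n = 0.75 × 57.88 = 43.4 kips.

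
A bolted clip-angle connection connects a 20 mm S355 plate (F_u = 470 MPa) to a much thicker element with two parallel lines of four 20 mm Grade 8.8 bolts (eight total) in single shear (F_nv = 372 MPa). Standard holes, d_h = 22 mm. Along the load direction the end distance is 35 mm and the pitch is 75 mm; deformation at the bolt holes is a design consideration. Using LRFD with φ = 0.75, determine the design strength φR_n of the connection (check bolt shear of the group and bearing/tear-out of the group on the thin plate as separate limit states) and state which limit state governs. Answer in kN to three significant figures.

701 kN (bolt shear governs)

Bolt shear: A_b = π·20²/4 = 314.2 mm²; R_n = 372 × 314.2 × 8 × 1 / 1000 = 934.9 kN → 0.75 × 934.9 = 701 kN.
Bearing (1.2 l_c t F_u ≤ 2.4 d t F_u): upper limit = 2.4·20·20·470 / 1000 = 451.2 kN.
  Edge l_c = 35 − 22/2 = 24 → r_n = 270.7 kN; interior l_c = 75 − 22 = 53 → r_n = 451.2 kN.
  R_n,bearing = 2·270.7 + 6·451.2 = 3249 kN → 0.75 × 3249 = 2440 kN.
Bolt shear governs: 701 kN.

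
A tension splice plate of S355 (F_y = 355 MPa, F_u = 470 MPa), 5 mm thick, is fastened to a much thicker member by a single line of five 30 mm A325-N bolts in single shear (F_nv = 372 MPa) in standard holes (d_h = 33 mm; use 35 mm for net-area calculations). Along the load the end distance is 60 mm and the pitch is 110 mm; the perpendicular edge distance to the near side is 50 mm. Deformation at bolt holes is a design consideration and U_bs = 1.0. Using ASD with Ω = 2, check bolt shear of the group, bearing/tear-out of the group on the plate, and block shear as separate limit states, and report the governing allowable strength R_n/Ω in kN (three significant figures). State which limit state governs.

280 kN (block shear governs)

Bolt shear: A_b = π·30²/4 = 706.9 mm²; R_n = 372 × 706.9 × 5 × 1 / 1000 = 1315 kN → 1315 / 2 = 657 kN.
Bearing: edge l_c = 43.5, r_n = 122.7 kN; interior l_c = 77, r_n = 169.2 kN; R_n = 122.7 + 4·169.2 = 799.5 kN → 400 kN.
Block shear: A_gv = 2500, A_nv = 1712, A_nt = 162.5 mm²; R_n = min(0.6F_uA_nv, 0.6F_yA_gv) + U_bs·F_u·A_nt = 559.3 kN → 280 kN.
Block shear governs: 280 kN.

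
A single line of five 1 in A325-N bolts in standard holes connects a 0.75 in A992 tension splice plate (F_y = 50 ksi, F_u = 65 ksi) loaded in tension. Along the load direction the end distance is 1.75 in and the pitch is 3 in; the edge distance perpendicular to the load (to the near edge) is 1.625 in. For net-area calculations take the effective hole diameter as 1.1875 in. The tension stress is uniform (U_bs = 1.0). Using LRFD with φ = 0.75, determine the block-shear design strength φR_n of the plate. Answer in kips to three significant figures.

Shear plane L_v = 1.75 + 4·3 = 13.75 in; A_gv = 13.75 × 0.75 = 10.31 in².
A_nv = (13.75 − 4.5·1.1875) × 0.75 = 6.305 in².
A_nt = (1.625 − 0.5·1.1875) × 0.75 = 0.7734 in².
0.6 F_u A_nv = 245.9 kips; 0.6 F_y A_gv = 309.4 kips → shear rupture governs the shear term.
R_n = 245.9 + 1.0 × 65 × 0.7734 = 296.2 kips.
Design strength φR_n = 0.75 × 296.2 = 222 kips.

222 kips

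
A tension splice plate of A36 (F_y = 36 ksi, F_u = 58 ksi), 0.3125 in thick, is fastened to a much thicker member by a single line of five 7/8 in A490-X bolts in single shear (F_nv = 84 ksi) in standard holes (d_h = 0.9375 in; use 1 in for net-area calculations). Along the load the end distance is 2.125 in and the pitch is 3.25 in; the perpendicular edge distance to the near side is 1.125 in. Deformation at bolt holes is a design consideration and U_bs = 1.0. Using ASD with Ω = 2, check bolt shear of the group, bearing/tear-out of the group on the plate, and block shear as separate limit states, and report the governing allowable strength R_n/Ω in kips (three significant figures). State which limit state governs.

56.7 kips (block shear governs)

Bolt shear: A_b = π·0.875²/4 = 0.6013 in²; R_n = 84 × 0.6013 × 5 × 1 = 252.6 kips → 252.6 / 2 = 126 kips.
Bearing: edge l_c = 1.656, r_n = 36.02 kips; interior l_c = 2.312, r_n = 38.06 kips; R_n = 36.02 + 4·38.06 = 188.3 kips → 94.1 kips.
Block shear: A_gv = 4.727, A_nv = 3.32, A_nt = 0.1953 in²; R_n = min(0.6F_uA_nv, 0.6F_yA_gv) + U_bs·F_u·A_nt = 113.4 kips → 56.7 kips.
Block shear governs: 56.7 kips.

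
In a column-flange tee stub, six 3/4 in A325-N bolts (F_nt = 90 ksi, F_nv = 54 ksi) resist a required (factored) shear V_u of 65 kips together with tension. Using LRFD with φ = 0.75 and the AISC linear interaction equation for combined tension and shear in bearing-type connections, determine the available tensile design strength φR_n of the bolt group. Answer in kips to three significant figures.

A_b = π·0.75²/4 = 0.4418 in²; f_rv = 65 / (6 × 0.4418) = 24.52 ksi.
F'_nt = 1.3 F_nt − (F_nt / φF_nv) f_rv = 1.3·90 − (90/(0.75·54))·24.52 = 62.51 ksi, capped at F_nt → F'_nt = 62.51 ksi.
R_n = F'_nt · A_b · n = 62.51 × 0.4418 × 6 = 165.7 kips.
Design strength φR_n = 0.75 × 165.7 = 124 kips.

124 kips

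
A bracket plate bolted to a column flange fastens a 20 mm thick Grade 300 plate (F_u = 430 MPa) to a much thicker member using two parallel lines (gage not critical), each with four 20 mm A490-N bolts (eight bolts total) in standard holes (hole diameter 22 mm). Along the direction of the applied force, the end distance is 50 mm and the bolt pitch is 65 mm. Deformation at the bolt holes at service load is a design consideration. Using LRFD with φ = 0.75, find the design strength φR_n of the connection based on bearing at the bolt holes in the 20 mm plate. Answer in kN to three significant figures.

2460 kN

Per bolt r_n = 1.2 l_c t F_u ≤ 2.4 d t F_u; upper limit = 2.4 × 20 × 20 × 430 / 1000 = 412.8 kN.
Edge bolt: l_c = 50 − 22/2 = 39 mm → 1.2 × 39 × 20 × 430 / 1000 = 402.5 → r_n = 402.5 kN.
Interior bolts: l_c = 65 − 22 = 43 mm → 1.2 × 43 × 20 × 430 / 1000 = 443.8 → r_n = 412.8 kN.
R_n = 2 × 402.5 + 6 × 412.8 = 3282 kN.
Design strength φR_n = 0.75 × 3282 = 2460 kN.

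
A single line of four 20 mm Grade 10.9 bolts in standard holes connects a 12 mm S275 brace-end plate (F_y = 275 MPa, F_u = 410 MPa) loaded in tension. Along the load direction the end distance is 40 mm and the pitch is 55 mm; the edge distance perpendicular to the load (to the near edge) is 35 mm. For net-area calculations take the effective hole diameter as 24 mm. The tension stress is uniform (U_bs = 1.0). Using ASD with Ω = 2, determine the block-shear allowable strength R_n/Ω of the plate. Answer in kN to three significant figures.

235 kN

Shear plane L_v = 40 + 3·55 = 205 mm; A_gv = 205 × 12 = 2460 mm².
A_nv = (205 − 3.5·24) × 12 = 1452 mm².
A_nt = (35 − 0.5·24) × 12 = 276 mm².
0.6 F_u A_nv = 357.2 kN; 0.6 F_y A_gv = 405.9 kN → shear rupture governs the shear term.
R_n = 357.2 + 1.0 × 410 × 276 / 1000 = 470.4 kN.
Allowable strength R_n/Ω = 470.4 / 2 = 235 kN.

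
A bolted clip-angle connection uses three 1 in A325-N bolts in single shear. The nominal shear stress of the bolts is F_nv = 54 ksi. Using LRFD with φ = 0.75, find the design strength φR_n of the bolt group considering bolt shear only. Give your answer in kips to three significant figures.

95.4 kips

A_b = π × 1² / 4 = 0.7854 in².
R_n = F_nv · A_b · n · n_s = 54 × 0.7854 × 3 × 1 = 127.2 kips.
Design strength φR_n = 0.75 × 127.2 = 95.4 kips.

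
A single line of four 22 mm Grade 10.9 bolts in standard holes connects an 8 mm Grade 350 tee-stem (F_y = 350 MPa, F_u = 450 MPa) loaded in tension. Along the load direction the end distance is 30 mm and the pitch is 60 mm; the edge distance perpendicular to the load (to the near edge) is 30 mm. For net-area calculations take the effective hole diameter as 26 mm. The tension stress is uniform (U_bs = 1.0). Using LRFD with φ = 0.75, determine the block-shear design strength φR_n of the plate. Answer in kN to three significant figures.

Shear plane L_v = 30 + 3·60 = 210 mm; A_gv = 210 × 8 = 1680 mm².
A_nv = (210 − 3.5·26) × 8 = 952 mm².
A_nt = (30 − 0.5·26) × 8 = 136 mm².
0.6 F_u A_nv = 257 kN; 0.6 F_y A_gv = 352.8 kN → shear rupture governs the shear term.
R_n = 257 + 1.0 × 450 × 136 / 1000 = 318.2 kN.
Design strength φR_n = 0.75 × 318.2 = 239 kN.

239 kN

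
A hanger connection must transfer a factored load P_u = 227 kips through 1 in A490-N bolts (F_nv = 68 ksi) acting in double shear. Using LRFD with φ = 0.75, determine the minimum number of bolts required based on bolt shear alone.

3 bolts

A_b = π·1²/4 = 0.7854 in².
Per-bolt design strength φR_n = 0.75 × 68 × 0.7854 × 2 = 80.11 kips.
n ≥ 227 / 80.11 = 2.834 → use 3 bolts.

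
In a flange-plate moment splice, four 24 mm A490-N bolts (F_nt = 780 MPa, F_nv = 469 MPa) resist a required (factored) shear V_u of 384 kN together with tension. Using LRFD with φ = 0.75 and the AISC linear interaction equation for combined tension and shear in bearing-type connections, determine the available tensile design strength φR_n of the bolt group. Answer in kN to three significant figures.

A_b = π·24²/4 = 452.4 mm²; f_rv = 384 × 1000 / (4 × 452.4) = 212.2 MPa.
F'_nt = 1.3 F_nt − (F_nt / φF_nv) f_rv = 1.3·780 − (780/(0.75·469))·212.2 = 543.4 MPa, capped at F_nt → F'_nt = 543.4 MPa.
R_n = F'_nt · A_b · n = 543.4 × 452.4 × 4 / 1000 = 983.4 kN.
Design strength φR_n = 0.75 × 983.4 = 738 kN.

738 kN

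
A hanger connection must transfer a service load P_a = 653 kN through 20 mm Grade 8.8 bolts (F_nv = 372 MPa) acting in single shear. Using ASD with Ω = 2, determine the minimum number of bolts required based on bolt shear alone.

A_b = π·20²/4 = 314.2 mm².
Per-bolt allowable strength R_n/Ω = 372 × 314.2 × 1 / 1000 / 2 = 58.43 kN.
n ≥ 653 / 58.43 = 11.18 → use 12 bolts.

12 bolts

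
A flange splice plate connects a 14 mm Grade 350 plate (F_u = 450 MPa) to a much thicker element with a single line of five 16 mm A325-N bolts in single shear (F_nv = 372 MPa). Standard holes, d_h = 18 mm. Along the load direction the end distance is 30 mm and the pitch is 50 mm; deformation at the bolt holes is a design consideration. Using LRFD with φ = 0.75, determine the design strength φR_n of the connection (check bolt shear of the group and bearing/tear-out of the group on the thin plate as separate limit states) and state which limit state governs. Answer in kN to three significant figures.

Bolt shear: A_b = π·16²/4 = 201.1 mm²; R_n = 372 × 201.1 × 5 × 1 / 1000 = 374 kN → 0.75 × 374 = 280 kN.
Bearing (1.2 l_c t F_u ≤ 2.4 d t F_u): upper limit = 2.4·16·14·450 / 1000 = 241.9 kN.
  Edge l_c = 30 − 18/2 = 21 → r_n = 158.8 kN; interior l_c = 50 − 18 = 32 → r_n = 241.9 kN.
  R_n,bearing = 1·158.8 + 4·241.9 = 1126 kN → 0.75 × 1126 = 845 kN.
Bolt shear governs: 280 kN.

280 kN (bolt shear governs)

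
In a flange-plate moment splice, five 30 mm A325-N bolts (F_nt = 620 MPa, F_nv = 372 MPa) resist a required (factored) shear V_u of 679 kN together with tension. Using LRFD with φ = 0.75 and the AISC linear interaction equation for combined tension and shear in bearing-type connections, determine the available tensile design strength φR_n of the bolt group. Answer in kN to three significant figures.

1000 kN

A_b = π·30²/4 = 706.9 mm²; f_rv = 679 × 1000 / (5 × 706.9) = 192.1 MPa.
F'_nt = 1.3 F_nt − (F_nt / φF_nv) f_rv = 1.3·620 − (620/(0.75·372))·192.1 = 379.1 MPa, capped at F_nt → F'_nt = 379.1 MPa.
R_n = F'_nt · A_b · n = 379.1 × 706.9 × 5 / 1000 = 1340 kN.
Design strength φR_n = 0.75 × 1340 = 1000 kN.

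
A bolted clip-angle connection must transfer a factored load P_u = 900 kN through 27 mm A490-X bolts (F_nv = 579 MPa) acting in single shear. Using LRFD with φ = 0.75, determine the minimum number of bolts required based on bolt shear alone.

4 bolts

A_b = π·27²/4 = 572.6 mm².
Per-bolt design strength φR_n = 0.75 × 579 × 572.6 × 1 / 1000 = 248.6 kN.
n ≥ 900 / 248.6 = 3.62 → use 4 bolts.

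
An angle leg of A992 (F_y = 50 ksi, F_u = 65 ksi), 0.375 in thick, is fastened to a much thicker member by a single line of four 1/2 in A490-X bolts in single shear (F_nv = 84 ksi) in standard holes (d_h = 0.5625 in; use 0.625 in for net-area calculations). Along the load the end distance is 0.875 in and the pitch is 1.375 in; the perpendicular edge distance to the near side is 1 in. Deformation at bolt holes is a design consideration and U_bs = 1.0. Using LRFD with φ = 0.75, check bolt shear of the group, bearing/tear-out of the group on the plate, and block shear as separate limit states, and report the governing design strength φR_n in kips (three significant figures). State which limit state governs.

43.4 kips (block shear governs)

Bolt shear: A_b = π·0.5²/4 = 0.1963 in²; R_n = 84 × 0.1963 × 4 × 1 = 65.97 kips → 0.75 × 65.97 = 49.5 kips.
Bearing: edge l_c = 0.5938, r_n = 17.37 kips; interior l_c = 0.8125, r_n = 23.77 kips; R_n = 17.37 + 3·23.77 = 88.66 kips → 66.5 kips.
Block shear: A_gv = 1.875, A_nv = 1.055, A_nt = 0.2578 in²; R_n = min(0.6F_uA_nv, 0.6F_yA_gv) + U_bs·F_u·A_nt = 57.89 kips → 43.4 kips.
Block shear governs: 43.4 kips.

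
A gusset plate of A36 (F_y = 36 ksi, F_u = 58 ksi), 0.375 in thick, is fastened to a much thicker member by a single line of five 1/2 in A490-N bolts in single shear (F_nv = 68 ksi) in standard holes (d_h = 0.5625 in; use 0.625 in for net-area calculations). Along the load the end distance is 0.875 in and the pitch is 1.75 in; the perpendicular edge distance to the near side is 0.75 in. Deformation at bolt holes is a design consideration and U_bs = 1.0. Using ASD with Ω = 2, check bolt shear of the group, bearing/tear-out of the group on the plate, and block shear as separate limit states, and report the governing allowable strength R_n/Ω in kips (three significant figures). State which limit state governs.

Bolt shear: A_b = π·0.5²/4 = 0.1963 in²; R_n = 68 × 0.1963 × 5 × 1 = 66.76 kips → 66.76 / 2 = 33.4 kips.
Bearing: edge l_c = 0.5938, r_n = 15.5 kips; interior l_c = 1.188, r_n = 26.1 kips; R_n = 15.5 + 4·26.1 = 119.9 kips → 59.9 kips.
Block shear: A_gv = 2.953, A_nv = 1.898, A_nt = 0.1641 in²; R_n = min(0.6F_uA_nv, 0.6F_yA_gv) + U_bs·F_u·A_nt = 73.3 kips → 36.7 kips.
Bolt shear governs: 33.4 kips.

33.4 kips (bolt shear governs)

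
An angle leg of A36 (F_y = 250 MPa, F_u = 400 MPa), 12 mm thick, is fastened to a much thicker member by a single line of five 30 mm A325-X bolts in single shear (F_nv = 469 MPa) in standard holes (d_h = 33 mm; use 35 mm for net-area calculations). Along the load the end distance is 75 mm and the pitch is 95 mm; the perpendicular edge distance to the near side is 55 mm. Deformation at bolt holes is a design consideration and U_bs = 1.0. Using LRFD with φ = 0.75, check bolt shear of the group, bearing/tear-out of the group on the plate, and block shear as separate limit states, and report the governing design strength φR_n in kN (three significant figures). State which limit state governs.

Bolt shear: A_b = π·30²/4 = 706.9 mm²; R_n = 469 × 706.9 × 5 × 1 / 1000 = 1658 kN → 0.75 × 1658 = 1240 kN.
Bearing: edge l_c = 58.5, r_n = 337 kN; interior l_c = 62, r_n = 345.6 kN; R_n = 337 + 4·345.6 = 1719 kN → 1290 kN.
Block shear: A_gv = 5460, A_nv = 3570, A_nt = 450 mm²; R_n = min(0.6F_uA_nv, 0.6F_yA_gv) + U_bs·F_u·A_nt = 999 kN → 749 kN.
Block shear governs: 749 kN.

749 kN (block shear governs)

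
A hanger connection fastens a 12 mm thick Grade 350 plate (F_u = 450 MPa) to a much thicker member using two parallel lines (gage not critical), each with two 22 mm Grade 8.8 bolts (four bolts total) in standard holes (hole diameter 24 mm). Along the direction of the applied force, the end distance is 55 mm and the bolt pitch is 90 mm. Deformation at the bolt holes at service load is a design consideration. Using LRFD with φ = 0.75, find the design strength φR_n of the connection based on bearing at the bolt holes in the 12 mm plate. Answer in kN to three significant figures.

Per bolt r_n = 1.2 l_c t F_u ≤ 2.4 d t F_u; upper limit = 2.4 × 22 × 12 × 450 / 1000 = 285.1 kN.
Edge bolt: l_c = 55 − 24/2 = 43 mm → 1.2 × 43 × 12 × 450 / 1000 = 278.6 → r_n = 278.6 kN.
Interior bolts: l_c = 90 − 24 = 66 mm → 1.2 × 66 × 12 × 450 / 1000 = 427.7 → r_n = 285.1 kN.
R_n = 2 × 278.6 + 2 × 285.1 = 1128 kN.
Design strength φR_n = 0.75 × 1128 = 846 kN.

846 kN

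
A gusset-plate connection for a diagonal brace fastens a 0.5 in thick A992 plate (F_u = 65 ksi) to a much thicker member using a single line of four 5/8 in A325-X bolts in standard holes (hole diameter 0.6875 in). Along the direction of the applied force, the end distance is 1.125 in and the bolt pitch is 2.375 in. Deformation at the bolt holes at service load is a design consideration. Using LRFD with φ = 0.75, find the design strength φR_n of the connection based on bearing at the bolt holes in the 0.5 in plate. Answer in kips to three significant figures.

Per bolt r_n = 1.2 l_c t F_u ≤ 2.4 d t F_u; upper limit = 2.4 × 0.625 × 0.5 × 65 = 48.75 kips.
Edge bolt: l_c = 1.125 − 0.6875/2 = 0.7812 in → 1.2 × 0.7812 × 0.5 × 65 = 30.47 → r_n = 30.47 kips.
Interior bolts: l_c = 2.375 − 0.6875 = 1.688 in → 1.2 × 1.688 × 0.5 × 65 = 65.81 → r_n = 48.75 kips.
R_n = 1 × 30.47 + 3 × 48.75 = 176.7 kips.
Design strength φR_n = 0.75 × 176.7 = 133 kips.

133 kips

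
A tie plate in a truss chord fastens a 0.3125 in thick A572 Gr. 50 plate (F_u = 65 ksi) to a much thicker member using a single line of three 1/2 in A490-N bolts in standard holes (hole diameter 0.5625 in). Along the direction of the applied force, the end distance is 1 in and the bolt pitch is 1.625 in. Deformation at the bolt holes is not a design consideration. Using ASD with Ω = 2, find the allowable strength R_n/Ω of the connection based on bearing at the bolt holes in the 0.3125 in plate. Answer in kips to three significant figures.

Per bolt r_n = 1.5 l_c t F_u ≤ 3.0 d t F_u; upper limit = 3.0 × 0.5 × 0.3125 × 65 = 30.47 kips.
Edge bolt: l_c = 1 − 0.5625/2 = 0.7188 in → 1.5 × 0.7188 × 0.3125 × 65 = 21.9 → r_n = 21.9 kips.
Interior bolts: l_c = 1.625 − 0.5625 = 1.062 in → 1.5 × 1.062 × 0.3125 × 65 = 32.37 → r_n = 30.47 kips.
R_n = 1 × 21.9 + 2 × 30.47 = 82.84 kips.
Allowable strength R_n/Ω = 82.84 / 2 = 41.4 kips.

41.4 kips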